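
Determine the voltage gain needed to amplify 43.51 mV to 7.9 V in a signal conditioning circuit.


Gain = Vout / Vin (converting to same units).
G = 7.9 V / 43.51 mV
G = 7900.0 mV / 43.51 mV
G = 181.57

181.57


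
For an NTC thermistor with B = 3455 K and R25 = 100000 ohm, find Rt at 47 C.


NTC thermistor equation: Rt = R25 * exp(B * (1/T - 1/T25)).
T in Kelvin: 320.15 K, T25 = 298.15 K
1/T - 1/T25 = 1/320.15 - 1/298.15 = -0.00023048
B * (1/T - 1/T25) = 3455 * -0.00023048 = -0.7963
Rt = 100000 * exp(-0.7963) = 45099.0 ohm

45099.0 ohm


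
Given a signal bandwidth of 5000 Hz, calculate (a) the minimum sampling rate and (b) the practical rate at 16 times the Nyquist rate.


By Nyquist theorem, fs_min = 2 * fmax.
fs_min = 2 * 5000 = 10000 Hz
Practical rate = 16 * fs_min = 16 * 10000 = 160000 Hz

fs_min = 10000 Hz, fs_practical = 160000 Hz


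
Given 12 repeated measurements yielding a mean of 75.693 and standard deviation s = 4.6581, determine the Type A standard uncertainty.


The standard uncertainty for Type A evaluation is u = s / sqrt(n).
u = 4.6581 / sqrt(12)
u = 4.6581 / 3.4641
u = 1.3447

1.3447


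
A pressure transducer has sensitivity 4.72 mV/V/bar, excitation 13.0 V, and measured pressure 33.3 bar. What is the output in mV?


Output = sensitivity * Vex * P.
Vout = 4.72 * 13.0 * 33.3
Vout = 61.36 * 33.3
Vout = 2043.29 mV

2043.29 mV


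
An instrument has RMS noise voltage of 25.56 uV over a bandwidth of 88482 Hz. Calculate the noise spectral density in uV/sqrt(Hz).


Noise spectral density = Vrms / sqrt(BW).
NSD = 25.56 / sqrt(88482)
NSD = 25.56 / 297.4592
NSD = 0.0859 uV/sqrt(Hz)

0.0859 uV/sqrt(Hz)


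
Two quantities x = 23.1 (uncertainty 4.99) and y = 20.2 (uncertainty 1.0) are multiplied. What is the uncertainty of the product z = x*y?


For a product z = x*y, the relative uncertainty is:
uz/z = sqrt((ux/x)^2 + (uy/y)^2)
Relative uncertainties: ux/x = 4.99/23.1 = 0.216017
uy/y = 1.0/20.2 = 0.049505
z = 23.1 * 20.2 = 466.6
uz = 466.6 * sqrt(0.216017^2 + 0.049505^2) = 103.411

103.411


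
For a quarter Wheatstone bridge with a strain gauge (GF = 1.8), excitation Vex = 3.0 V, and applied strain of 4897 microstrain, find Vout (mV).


Quarter bridge output: Vout = (GF * epsilon * Vex) / 4.
Vout = (1.8 * 4897e-6 * 3.0) / 4
Vout = 0.0264438 / 4 V
Vout = 0.00661095 V = 6.611 mV

6.611 mV


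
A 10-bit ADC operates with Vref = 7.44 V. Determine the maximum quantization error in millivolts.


The maximum quantization error is +/- LSB/2.
LSB = Vref / 2^n = 7.44 / 1024 = 0.00726563 V
Max error = LSB / 2 = 0.00726563 / 2 = 0.00363281 V
Max error = 3.6328 mV

3.6328 mV


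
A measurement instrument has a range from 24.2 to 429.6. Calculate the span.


Span = upper range - lower range.
Span = 429.6 - (24.2)
Span = 405.4

405.4


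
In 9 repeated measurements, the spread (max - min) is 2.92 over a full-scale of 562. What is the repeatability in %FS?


Repeatability = (spread / full scale) * 100%.
R = (2.92 / 562) * 100
R = 0.52 %FS

0.52 %FS


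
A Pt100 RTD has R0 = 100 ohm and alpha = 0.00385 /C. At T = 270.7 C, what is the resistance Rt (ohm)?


The RTD equation: Rt = R0 * (1 + alpha * T).
Rt = 100 * (1 + 0.00385 * 270.7)
Rt = 100 * (1 + 1.042195)
Rt = 100 * 2.042195
Rt = 204.22 ohm

204.22 ohm


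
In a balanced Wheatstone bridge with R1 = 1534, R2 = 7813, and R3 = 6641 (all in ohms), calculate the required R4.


At balance: R1*R4 = R2*R3, so R4 = R2*R3/R1.
R4 = 7813 * 6641 / 1534
R4 = 51886133 / 1534
R4 = 33824.08 ohm

33824.08 ohm


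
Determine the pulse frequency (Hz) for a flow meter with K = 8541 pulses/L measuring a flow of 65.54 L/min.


Frequency = K * Q / 60 (converting L/min to L/s).
f = 8541 * 65.54 / 60
f = 559777.14 / 60
f = 9329.62 Hz

9329.62 Hz


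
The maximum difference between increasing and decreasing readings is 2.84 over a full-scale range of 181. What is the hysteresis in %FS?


Hysteresis = (max difference / full scale) * 100%.
H = (2.84 / 181) * 100
H = 1.569 %FS

1.569 %FS


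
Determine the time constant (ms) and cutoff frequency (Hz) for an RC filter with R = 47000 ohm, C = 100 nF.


Time constant: tau = R * C.
tau = 47000 * 1.00e-07 = 0.0047 s
tau = 4.7 ms
Cutoff frequency: fc = 1 / (2*pi*R*C).
fc = 1 / (2*pi*0.0047) = 33.86 Hz

tau = 4.7 ms, fc = 33.86 Hz


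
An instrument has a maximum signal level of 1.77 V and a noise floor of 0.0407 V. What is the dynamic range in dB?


Dynamic range = 20 * log10(Vmax / Vnoise).
DR = 20 * log10(1.77 / 0.0407)
DR = 20 * log10(43.49)
DR = 32.77 dB

32.77 dB


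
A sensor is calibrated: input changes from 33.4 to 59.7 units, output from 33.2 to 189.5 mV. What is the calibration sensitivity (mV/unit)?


Sensitivity = (y2 - y1) / (x2 - x1).
S = (189.5 - 33.2) / (59.7 - 33.4)
S = 156.3 / 26.3
S = 5.943 mV/unit

5.943 mV/unit


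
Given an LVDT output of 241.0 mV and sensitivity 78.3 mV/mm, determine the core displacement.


Displacement = Vout / sensitivity.
d = 241.0 / 78.3
d = 3.078 mm

3.078 mm


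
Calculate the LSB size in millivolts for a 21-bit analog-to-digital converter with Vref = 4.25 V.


The resolution (LSB) of an ADC is Vref / 2^n.
LSB = 4.25 / 2^21
LSB = 4.25 / 2097152
LSB = 2.03e-06 V = 0.00202656 mV

0.00202656 mV


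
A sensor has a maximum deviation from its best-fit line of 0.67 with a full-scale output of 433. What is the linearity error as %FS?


Linearity error = (max deviation / full scale) * 100%.
Linearity = (0.67 / 433) * 100
Linearity = 0.155 %FS

0.155 %FS


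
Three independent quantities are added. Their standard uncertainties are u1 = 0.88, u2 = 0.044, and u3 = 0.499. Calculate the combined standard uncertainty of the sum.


For a sum of independent quantities, uc = sqrt(u1^2 + u2^2 + u3^2).
uc = sqrt(0.88^2 + 0.044^2 + 0.499^2)
uc = sqrt(0.7744 + 0.001936 + 0.249001)
uc = 1.0126

1.0126


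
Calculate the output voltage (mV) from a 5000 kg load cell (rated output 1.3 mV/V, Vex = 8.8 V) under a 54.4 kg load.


Vout = rated_output * Vex * (load / capacity).
Vout = 1.3 * 8.8 * (54.4 / 5000)
Vout = 1.3 * 8.8 * 0.01088
Vout = 0.124 mV

0.124 mV


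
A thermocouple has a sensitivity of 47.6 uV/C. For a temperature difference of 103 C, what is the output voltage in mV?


The thermocouple output V = sensitivity * dT.
V = 47.6 uV/C * 103 C
V = 4902.8 uV
V = 4.903 mV

4.903 mV


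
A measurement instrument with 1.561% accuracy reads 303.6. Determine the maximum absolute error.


Absolute error = (accuracy% / 100) * reading.
Error = (1.561 / 100) * 303.6
Error = 0.01561 * 303.6
Error = 4.7392

4.7392


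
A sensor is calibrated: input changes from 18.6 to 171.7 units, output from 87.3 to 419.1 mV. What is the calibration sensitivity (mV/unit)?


Sensitivity = (y2 - y1) / (x2 - x1).
S = (419.1 - 87.3) / (171.7 - 18.6)
S = 331.8 / 153.1
S = 2.1672 mV/unit

2.1672 mV/unit


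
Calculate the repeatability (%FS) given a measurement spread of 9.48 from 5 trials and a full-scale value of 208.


Repeatability = (spread / full scale) * 100%.
R = (9.48 / 208) * 100
R = 4.558 %FS

4.558 %FS


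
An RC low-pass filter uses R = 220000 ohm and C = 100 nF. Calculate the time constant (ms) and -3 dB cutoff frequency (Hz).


Time constant: tau = R * C.
tau = 220000 * 1.00e-07 = 0.022 s
tau = 22.0 ms
Cutoff frequency: fc = 1 / (2*pi*R*C).
fc = 1 / (2*pi*0.022) = 7.23 Hz

tau = 22.0 ms, fc = 7.23 Hz


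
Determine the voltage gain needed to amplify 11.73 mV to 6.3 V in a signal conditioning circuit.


Gain = Vout / Vin (converting to same units).
G = 6.3 V / 11.73 mV
G = 6300.0 mV / 11.73 mV
G = 537.08

537.08


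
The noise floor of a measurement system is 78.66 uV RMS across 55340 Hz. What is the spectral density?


Noise spectral density = Vrms / sqrt(BW).
NSD = 78.66 / sqrt(55340)
NSD = 78.66 / 235.2446
NSD = 0.3344 uV/sqrt(Hz)

0.3344 uV/sqrt(Hz)


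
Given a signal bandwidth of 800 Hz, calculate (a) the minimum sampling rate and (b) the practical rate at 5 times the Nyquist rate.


By Nyquist theorem, fs_min = 2 * fmax.
fs_min = 2 * 800 = 1600 Hz
Practical rate = 5 * fs_min = 5 * 1600 = 8000 Hz

fs_min = 1600 Hz, fs_practical = 8000 Hz


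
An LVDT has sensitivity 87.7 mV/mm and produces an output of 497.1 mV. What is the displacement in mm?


Displacement = Vout / sensitivity.
d = 497.1 / 87.7
d = 5.668 mm

5.668 mm


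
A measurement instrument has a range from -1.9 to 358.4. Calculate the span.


Span = upper range - lower range.
Span = 358.4 - (-1.9)
Span = 360.3

360.3


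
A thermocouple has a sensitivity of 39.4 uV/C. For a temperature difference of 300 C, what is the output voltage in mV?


The thermocouple output V = sensitivity * dT.
V = 39.4 uV/C * 300 C
V = 11820.0 uV
V = 11.82 mV

11.82 mV


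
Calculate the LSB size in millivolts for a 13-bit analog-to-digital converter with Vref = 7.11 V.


The resolution (LSB) of an ADC is Vref / 2^n.
LSB = 7.11 / 2^13
LSB = 7.11 / 8192
LSB = 0.00086792 V = 0.86791992 mV

0.86791992 mV


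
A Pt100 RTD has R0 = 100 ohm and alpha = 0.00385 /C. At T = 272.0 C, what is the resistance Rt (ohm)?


The RTD equation: Rt = R0 * (1 + alpha * T).
Rt = 100 * (1 + 0.00385 * 272.0)
Rt = 100 * (1 + 1.0472)
Rt = 100 * 2.0472
Rt = 204.72 ohm

204.72 ohm


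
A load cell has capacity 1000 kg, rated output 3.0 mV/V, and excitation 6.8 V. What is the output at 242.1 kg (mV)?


Vout = rated_output * Vex * (load / capacity).
Vout = 3.0 * 6.8 * (242.1 / 1000)
Vout = 3.0 * 6.8 * 0.2421
Vout = 4.939 mV

4.939 mV


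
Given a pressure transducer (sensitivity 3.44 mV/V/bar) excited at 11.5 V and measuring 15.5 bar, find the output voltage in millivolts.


Output = sensitivity * Vex * P.
Vout = 3.44 * 11.5 * 15.5
Vout = 39.56 * 15.5
Vout = 613.18 mV

613.18 mV


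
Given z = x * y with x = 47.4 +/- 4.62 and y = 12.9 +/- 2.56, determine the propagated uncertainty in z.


For a product z = x*y, the relative uncertainty is:
uz/z = sqrt((ux/x)^2 + (uy/y)^2)
Relative uncertainties: ux/x = 4.62/47.4 = 0.097468
uy/y = 2.56/12.9 = 0.19845
z = 47.4 * 12.9 = 611.5
uz = 611.5 * sqrt(0.097468^2 + 0.19845^2) = 135.19

135.19


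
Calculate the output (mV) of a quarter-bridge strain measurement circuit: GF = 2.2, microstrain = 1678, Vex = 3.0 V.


Quarter bridge output: Vout = (GF * epsilon * Vex) / 4.
Vout = (2.2 * 1678e-6 * 3.0) / 4
Vout = 0.0110748 / 4 V
Vout = 0.0027687 V = 2.7687 mV

2.7687 mV


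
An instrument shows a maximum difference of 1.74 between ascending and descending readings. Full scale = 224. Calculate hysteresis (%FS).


Hysteresis = (max difference / full scale) * 100%.
H = (1.74 / 224) * 100
H = 0.777 %FS

0.777 %FS


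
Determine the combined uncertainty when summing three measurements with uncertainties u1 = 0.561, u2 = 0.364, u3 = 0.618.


For a sum of independent quantities, uc = sqrt(u1^2 + u2^2 + u3^2).
uc = sqrt(0.561^2 + 0.364^2 + 0.618^2)
uc = sqrt(0.314721 + 0.132496 + 0.381924)
uc = 0.9106

0.9106


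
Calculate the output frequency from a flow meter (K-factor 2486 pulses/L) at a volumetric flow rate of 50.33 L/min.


Frequency = K * Q / 60 (converting L/min to L/s).
f = 2486 * 50.33 / 60
f = 125120.38 / 60
f = 2085.34 Hz

2085.34 Hz


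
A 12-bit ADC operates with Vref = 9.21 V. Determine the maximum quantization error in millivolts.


The maximum quantization error is +/- LSB/2.
LSB = Vref / 2^n = 9.21 / 4096 = 0.00224854 V
Max error = LSB / 2 = 0.00224854 / 2 = 0.00112427 V
Max error = 1.1243 mV

1.1243 mV


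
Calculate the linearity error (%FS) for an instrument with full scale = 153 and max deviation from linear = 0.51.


Linearity error = (max deviation / full scale) * 100%.
Linearity = (0.51 / 153) * 100
Linearity = 0.333 %FS

0.333 %FS


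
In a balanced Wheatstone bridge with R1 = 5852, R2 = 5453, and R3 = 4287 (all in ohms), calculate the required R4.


At balance: R1*R4 = R2*R3, so R4 = R2*R3/R1.
R4 = 5453 * 4287 / 5852
R4 = 23377011 / 5852
R4 = 3994.7 ohm

3994.7 ohm


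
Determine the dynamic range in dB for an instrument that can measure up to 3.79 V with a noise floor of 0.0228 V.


Dynamic range = 20 * log10(Vmax / Vnoise).
DR = 20 * log10(3.79 / 0.0228)
DR = 20 * log10(166.23)
DR = 44.41 dB

44.41 dB


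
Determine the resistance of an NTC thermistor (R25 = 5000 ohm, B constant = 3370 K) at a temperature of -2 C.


NTC thermistor equation: Rt = R25 * exp(B * (1/T - 1/T25)).
T in Kelvin: 271.15 K, T25 = 298.15 K
1/T - 1/T25 = 1/271.15 - 1/298.15 = 0.00033398
B * (1/T - 1/T25) = 3370 * 0.00033398 = 1.1255
Rt = 5000 * exp(1.1255) = 15408.9 ohm

15408.9 ohm


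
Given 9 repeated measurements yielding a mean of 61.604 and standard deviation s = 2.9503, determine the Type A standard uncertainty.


The standard uncertainty for Type A evaluation is u = s / sqrt(n).
u = 2.9503 / sqrt(9)
u = 2.9503 / 3.0
u = 0.9834

0.9834


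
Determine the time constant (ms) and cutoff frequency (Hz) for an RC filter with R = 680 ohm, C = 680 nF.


Time constant: tau = R * C.
tau = 680 * 6.80e-07 = 0.0004624 s
tau = 0.4624 ms
Cutoff frequency: fc = 1 / (2*pi*R*C).
fc = 1 / (2*pi*0.0004624) = 344.19 Hz

tau = 0.4624 ms, fc = 344.19 Hz


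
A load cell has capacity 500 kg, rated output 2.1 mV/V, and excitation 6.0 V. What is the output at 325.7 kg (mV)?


Vout = rated_output * Vex * (load / capacity).
Vout = 2.1 * 6.0 * (325.7 / 500)
Vout = 2.1 * 6.0 * 0.6514
Vout = 8.208 mV

8.208 mV


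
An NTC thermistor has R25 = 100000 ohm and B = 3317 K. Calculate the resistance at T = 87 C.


NTC thermistor equation: Rt = R25 * exp(B * (1/T - 1/T25)).
T in Kelvin: 360.15 K, T25 = 298.15 K
1/T - 1/T25 = 1/360.15 - 1/298.15 = -0.0005774
B * (1/T - 1/T25) = 3317 * -0.0005774 = -1.9152
Rt = 100000 * exp(-1.9152) = 14730.9 ohm

14730.9 ohm


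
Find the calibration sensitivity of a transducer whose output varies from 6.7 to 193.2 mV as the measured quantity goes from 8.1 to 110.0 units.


Sensitivity = (y2 - y1) / (x2 - x1).
S = (193.2 - 6.7) / (110.0 - 8.1)
S = 186.5 / 101.9
S = 1.8302 mV/unit

1.8302 mV/unit


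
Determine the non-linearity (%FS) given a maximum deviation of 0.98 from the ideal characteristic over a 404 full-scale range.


Linearity error = (max deviation / full scale) * 100%.
Linearity = (0.98 / 404) * 100
Linearity = 0.243 %FS

0.243 %FS


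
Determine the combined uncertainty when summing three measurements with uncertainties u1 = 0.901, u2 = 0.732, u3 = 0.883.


For a sum of independent quantities, uc = sqrt(u1^2 + u2^2 + u3^2).
uc = sqrt(0.901^2 + 0.732^2 + 0.883^2)
uc = sqrt(0.811801 + 0.535824 + 0.779689)
uc = 1.4585

1.4585


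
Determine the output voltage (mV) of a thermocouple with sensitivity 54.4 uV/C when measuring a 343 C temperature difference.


The thermocouple output V = sensitivity * dT.
V = 54.4 uV/C * 343 C
V = 18659.2 uV
V = 18.659 mV

18.659 mV


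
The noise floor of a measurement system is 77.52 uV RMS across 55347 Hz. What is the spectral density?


Noise spectral density = Vrms / sqrt(BW).
NSD = 77.52 / sqrt(55347)
NSD = 77.52 / 235.2594
NSD = 0.3295 uV/sqrt(Hz)

0.3295 uV/sqrt(Hz)


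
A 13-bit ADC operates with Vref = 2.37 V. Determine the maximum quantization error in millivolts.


The maximum quantization error is +/- LSB/2.
LSB = Vref / 2^n = 2.37 / 8192 = 0.00028931 V
Max error = LSB / 2 = 0.00028931 / 2 = 0.00014465 V
Max error = 0.1447 mV

0.1447 mV


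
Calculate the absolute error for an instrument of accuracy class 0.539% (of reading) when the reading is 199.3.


Absolute error = (accuracy% / 100) * reading.
Error = (0.539 / 100) * 199.3
Error = 0.00539 * 199.3
Error = 1.0742

1.0742


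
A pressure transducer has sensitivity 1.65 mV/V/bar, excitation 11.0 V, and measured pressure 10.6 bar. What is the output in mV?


Output = sensitivity * Vex * P.
Vout = 1.65 * 11.0 * 10.6
Vout = 18.15 * 10.6
Vout = 192.39 mV

192.39 mV


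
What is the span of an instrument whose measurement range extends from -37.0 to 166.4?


Span = upper range - lower range.
Span = 166.4 - (-37.0)
Span = 203.4

203.4


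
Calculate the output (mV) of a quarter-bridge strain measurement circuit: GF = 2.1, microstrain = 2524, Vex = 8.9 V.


Quarter bridge output: Vout = (GF * epsilon * Vex) / 4.
Vout = (2.1 * 2524e-6 * 8.9) / 4
Vout = 0.04717356 / 4 V
Vout = 0.01179339 V = 11.7934 mV

11.7934 mV


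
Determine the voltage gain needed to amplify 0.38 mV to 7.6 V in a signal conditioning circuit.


Gain = Vout / Vin (converting to same units).
G = 7.6 V / 0.38 mV
G = 7600.0 mV / 0.38 mV
G = 20000.0

20000.0


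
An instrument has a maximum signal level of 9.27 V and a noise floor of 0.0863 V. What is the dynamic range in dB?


Dynamic range = 20 * log10(Vmax / Vnoise).
DR = 20 * log10(9.27 / 0.0863)
DR = 20 * log10(107.42)
DR = 40.62 dB

40.62 dB


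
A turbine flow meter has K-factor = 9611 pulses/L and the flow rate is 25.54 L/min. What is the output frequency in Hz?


Frequency = K * Q / 60 (converting L/min to L/s).
f = 9611 * 25.54 / 60
f = 245464.94 / 60
f = 4091.08 Hz

4091.08 Hz


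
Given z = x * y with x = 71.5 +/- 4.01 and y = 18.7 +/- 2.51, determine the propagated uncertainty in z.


For a product z = x*y, the relative uncertainty is:
uz/z = sqrt((ux/x)^2 + (uy/y)^2)
Relative uncertainties: ux/x = 4.01/71.5 = 0.056084
uy/y = 2.51/18.7 = 0.134225
z = 71.5 * 18.7 = 1337.0
uz = 1337.0 * sqrt(0.056084^2 + 0.134225^2) = 194.501

194.501


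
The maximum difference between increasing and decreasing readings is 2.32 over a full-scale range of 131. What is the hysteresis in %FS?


Hysteresis = (max difference / full scale) * 100%.
H = (2.32 / 131) * 100
H = 1.771 %FS

1.771 %FS


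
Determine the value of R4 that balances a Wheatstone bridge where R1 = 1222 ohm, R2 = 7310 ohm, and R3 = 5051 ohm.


At balance: R1*R4 = R2*R3, so R4 = R2*R3/R1.
R4 = 7310 * 5051 / 1222
R4 = 36922810 / 1222
R4 = 30215.07 ohm

30215.07 ohm


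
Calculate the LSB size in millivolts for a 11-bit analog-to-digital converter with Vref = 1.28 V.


The resolution (LSB) of an ADC is Vref / 2^n.
LSB = 1.28 / 2^11
LSB = 1.28 / 2048
LSB = 0.000625 V = 0.625 mV

0.625 mV


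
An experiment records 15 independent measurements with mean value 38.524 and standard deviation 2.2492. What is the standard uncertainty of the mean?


The standard uncertainty for Type A evaluation is u = s / sqrt(n).
u = 2.2492 / sqrt(15)
u = 2.2492 / 3.873
u = 0.5807

0.5807


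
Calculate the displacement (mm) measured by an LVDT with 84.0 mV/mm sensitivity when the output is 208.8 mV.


Displacement = Vout / sensitivity.
d = 208.8 / 84.0
d = 2.486 mm

2.486 mm


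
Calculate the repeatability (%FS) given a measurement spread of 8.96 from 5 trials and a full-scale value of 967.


Repeatability = (spread / full scale) * 100%.
R = (8.96 / 967) * 100
R = 0.927 %FS

0.927 %FS


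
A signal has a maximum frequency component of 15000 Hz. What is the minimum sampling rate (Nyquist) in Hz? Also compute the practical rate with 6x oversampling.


By Nyquist theorem, fs_min = 2 * fmax.
fs_min = 2 * 15000 = 30000 Hz
Practical rate = 6 * fs_min = 6 * 30000 = 180000 Hz

fs_min = 30000 Hz, fs_practical = 180000 Hz


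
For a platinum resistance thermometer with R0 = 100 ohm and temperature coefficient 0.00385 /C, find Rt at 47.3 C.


The RTD equation: Rt = R0 * (1 + alpha * T).
Rt = 100 * (1 + 0.00385 * 47.3)
Rt = 100 * (1 + 0.182105)
Rt = 100 * 1.182105
Rt = 118.21 ohm

118.21 ohm


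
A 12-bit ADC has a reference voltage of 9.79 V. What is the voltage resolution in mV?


The resolution (LSB) of an ADC is Vref / 2^n.
LSB = 9.79 / 2^12
LSB = 9.79 / 4096
LSB = 0.00239014 V = 2.39013672 mV

2.39013672 mV


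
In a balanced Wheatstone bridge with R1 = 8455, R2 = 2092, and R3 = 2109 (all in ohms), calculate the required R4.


At balance: R1*R4 = R2*R3, so R4 = R2*R3/R1.
R4 = 2092 * 2109 / 8455
R4 = 4412028 / 8455
R4 = 521.82 ohm

521.82 ohm


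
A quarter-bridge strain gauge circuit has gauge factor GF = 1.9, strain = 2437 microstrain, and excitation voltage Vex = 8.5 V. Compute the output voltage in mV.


Quarter bridge output: Vout = (GF * epsilon * Vex) / 4.
Vout = (1.9 * 2437e-6 * 8.5) / 4
Vout = 0.03935755 / 4 V
Vout = 0.00983939 V = 9.8394 mV

9.8394 mV


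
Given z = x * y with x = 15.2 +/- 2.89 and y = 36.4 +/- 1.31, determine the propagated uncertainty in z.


For a product z = x*y, the relative uncertainty is:
uz/z = sqrt((ux/x)^2 + (uy/y)^2)
Relative uncertainties: ux/x = 2.89/15.2 = 0.190132
uy/y = 1.31/36.4 = 0.035989
z = 15.2 * 36.4 = 553.3
uz = 553.3 * sqrt(0.190132^2 + 0.035989^2) = 107.064

107.064


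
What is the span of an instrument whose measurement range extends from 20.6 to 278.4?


Span = upper range - lower range.
Span = 278.4 - (20.6)
Span = 257.8

257.8


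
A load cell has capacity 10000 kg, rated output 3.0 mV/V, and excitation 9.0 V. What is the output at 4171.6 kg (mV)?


Vout = rated_output * Vex * (load / capacity).
Vout = 3.0 * 9.0 * (4171.6 / 10000)
Vout = 3.0 * 9.0 * 0.41716
Vout = 11.263 mV

11.263 mV


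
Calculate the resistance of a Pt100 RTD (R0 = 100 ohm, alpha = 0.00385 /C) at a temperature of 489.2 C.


The RTD equation: Rt = R0 * (1 + alpha * T).
Rt = 100 * (1 + 0.00385 * 489.2)
Rt = 100 * (1 + 1.88342)
Rt = 100 * 2.88342
Rt = 288.342 ohm

288.342 ohm


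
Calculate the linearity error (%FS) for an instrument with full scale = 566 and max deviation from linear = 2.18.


Linearity error = (max deviation / full scale) * 100%.
Linearity = (2.18 / 566) * 100
Linearity = 0.385 %FS

0.385 %FS


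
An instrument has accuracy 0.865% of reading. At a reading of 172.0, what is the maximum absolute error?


Absolute error = (accuracy% / 100) * reading.
Error = (0.865 / 100) * 172.0
Error = 0.00865 * 172.0
Error = 1.4878

1.4878


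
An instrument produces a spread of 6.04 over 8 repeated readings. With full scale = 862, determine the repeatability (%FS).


Repeatability = (spread / full scale) * 100%.
R = (6.04 / 862) * 100
R = 0.701 %FS

0.701 %FS


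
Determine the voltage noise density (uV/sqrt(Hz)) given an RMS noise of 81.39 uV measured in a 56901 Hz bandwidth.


Noise spectral density = Vrms / sqrt(BW).
NSD = 81.39 / sqrt(56901)
NSD = 81.39 / 238.5393
NSD = 0.3412 uV/sqrt(Hz)

0.3412 uV/sqrt(Hz)


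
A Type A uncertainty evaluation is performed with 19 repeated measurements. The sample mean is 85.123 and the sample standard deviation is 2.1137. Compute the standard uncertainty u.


The standard uncertainty for Type A evaluation is u = s / sqrt(n).
u = 2.1137 / sqrt(19)
u = 2.1137 / 4.3589
u = 0.4849

0.4849


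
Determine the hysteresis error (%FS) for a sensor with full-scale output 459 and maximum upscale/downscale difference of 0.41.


Hysteresis = (max difference / full scale) * 100%.
H = (0.41 / 459) * 100
H = 0.089 %FS

0.089 %FS


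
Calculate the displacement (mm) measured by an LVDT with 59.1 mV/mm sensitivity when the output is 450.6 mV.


Displacement = Vout / sensitivity.
d = 450.6 / 59.1
d = 7.624 mm

7.624 mm


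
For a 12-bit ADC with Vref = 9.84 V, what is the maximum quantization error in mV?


The maximum quantization error is +/- LSB/2.
LSB = Vref / 2^n = 9.84 / 4096 = 0.00240234 V
Max error = LSB / 2 = 0.00240234 / 2 = 0.00120117 V
Max error = 1.2012 mV

1.2012 mV


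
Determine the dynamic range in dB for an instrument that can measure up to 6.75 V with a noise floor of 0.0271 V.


Dynamic range = 20 * log10(Vmax / Vnoise).
DR = 20 * log10(6.75 / 0.0271)
DR = 20 * log10(249.08)
DR = 47.93 dB

47.93 dB


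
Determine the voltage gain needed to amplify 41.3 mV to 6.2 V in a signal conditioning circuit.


Gain = Vout / Vin (converting to same units).
G = 6.2 V / 41.3 mV
G = 6200.0 mV / 41.3 mV
G = 150.12

150.12


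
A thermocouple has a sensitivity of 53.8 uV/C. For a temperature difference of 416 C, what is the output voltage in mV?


The thermocouple output V = sensitivity * dT.
V = 53.8 uV/C * 416 C
V = 22380.8 uV
V = 22.381 mV

22.381 mV


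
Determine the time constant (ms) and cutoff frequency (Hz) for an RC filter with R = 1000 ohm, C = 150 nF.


Time constant: tau = R * C.
tau = 1000 * 1.50e-07 = 0.00015 s
tau = 0.15 ms
Cutoff frequency: fc = 1 / (2*pi*R*C).
fc = 1 / (2*pi*0.00015) = 1061.03 Hz

tau = 0.15 ms, fc = 1061.03 Hz


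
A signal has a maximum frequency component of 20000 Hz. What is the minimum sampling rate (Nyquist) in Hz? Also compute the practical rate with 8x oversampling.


By Nyquist theorem, fs_min = 2 * fmax.
fs_min = 2 * 20000 = 40000 Hz
Practical rate = 8 * fs_min = 8 * 40000 = 320000 Hz

fs_min = 40000 Hz, fs_practical = 320000 Hz


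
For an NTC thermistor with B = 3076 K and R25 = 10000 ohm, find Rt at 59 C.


NTC thermistor equation: Rt = R25 * exp(B * (1/T - 1/T25)).
T in Kelvin: 332.15 K, T25 = 298.15 K
1/T - 1/T25 = 1/332.15 - 1/298.15 = -0.00034333
B * (1/T - 1/T25) = 3076 * -0.00034333 = -1.0561
Rt = 10000 * exp(-1.0561) = 3478.2 ohm

3478.2 ohm


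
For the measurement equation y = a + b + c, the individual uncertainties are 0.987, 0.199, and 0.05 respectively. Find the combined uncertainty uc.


For a sum of independent quantities, uc = sqrt(u1^2 + u2^2 + u3^2).
uc = sqrt(0.987^2 + 0.199^2 + 0.05^2)
uc = sqrt(0.974169 + 0.039601 + 0.0025)
uc = 1.0081

1.0081


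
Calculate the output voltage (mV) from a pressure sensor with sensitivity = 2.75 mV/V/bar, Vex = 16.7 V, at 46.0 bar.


Output = sensitivity * Vex * P.
Vout = 2.75 * 16.7 * 46.0
Vout = 45.925 * 46.0
Vout = 2112.55 mV

2112.55 mV


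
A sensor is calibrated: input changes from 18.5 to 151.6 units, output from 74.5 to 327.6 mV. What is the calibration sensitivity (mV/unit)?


Sensitivity = (y2 - y1) / (x2 - x1).
S = (327.6 - 74.5) / (151.6 - 18.5)
S = 253.1 / 133.1
S = 1.9016 mV/unit

1.9016 mV/unit


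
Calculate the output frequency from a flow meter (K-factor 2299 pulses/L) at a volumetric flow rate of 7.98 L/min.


Frequency = K * Q / 60 (converting L/min to L/s).
f = 2299 * 7.98 / 60
f = 18346.02 / 60
f = 305.77 Hz

305.77 Hz


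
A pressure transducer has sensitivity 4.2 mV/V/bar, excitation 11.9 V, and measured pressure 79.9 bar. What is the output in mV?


Output = sensitivity * Vex * P.
Vout = 4.2 * 11.9 * 79.9
Vout = 49.98 * 79.9
Vout = 3993.4 mV

3993.4 mV


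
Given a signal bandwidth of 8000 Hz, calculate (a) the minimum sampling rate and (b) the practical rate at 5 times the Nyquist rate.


By Nyquist theorem, fs_min = 2 * fmax.
fs_min = 2 * 8000 = 16000 Hz
Practical rate = 5 * fs_min = 5 * 16000 = 80000 Hz

fs_min = 16000 Hz, fs_practical = 80000 Hz


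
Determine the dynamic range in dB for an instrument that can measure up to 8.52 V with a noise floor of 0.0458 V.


Dynamic range = 20 * log10(Vmax / Vnoise).
DR = 20 * log10(8.52 / 0.0458)
DR = 20 * log10(186.03)
DR = 45.39 dB

45.39 dB


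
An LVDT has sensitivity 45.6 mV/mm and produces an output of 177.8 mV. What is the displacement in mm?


Displacement = Vout / sensitivity.
d = 177.8 / 45.6
d = 3.899 mm

3.899 mm


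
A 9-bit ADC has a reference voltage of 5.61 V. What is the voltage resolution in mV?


The resolution (LSB) of an ADC is Vref / 2^n.
LSB = 5.61 / 2^9
LSB = 5.61 / 512
LSB = 0.01095703 V = 10.95703125 mV

10.95703125 mV


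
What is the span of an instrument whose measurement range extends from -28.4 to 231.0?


Span = upper range - lower range.
Span = 231.0 - (-28.4)
Span = 259.4

259.4


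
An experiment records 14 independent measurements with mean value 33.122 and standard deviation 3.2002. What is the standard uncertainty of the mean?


The standard uncertainty for Type A evaluation is u = s / sqrt(n).
u = 3.2002 / sqrt(14)
u = 3.2002 / 3.7417
u = 0.8553

0.8553


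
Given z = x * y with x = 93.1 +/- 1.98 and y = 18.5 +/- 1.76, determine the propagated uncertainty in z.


For a product z = x*y, the relative uncertainty is:
uz/z = sqrt((ux/x)^2 + (uy/y)^2)
Relative uncertainties: ux/x = 1.98/93.1 = 0.021267
uy/y = 1.76/18.5 = 0.095135
z = 93.1 * 18.5 = 1722.3
uz = 1722.3 * sqrt(0.021267^2 + 0.095135^2) = 167.9

167.9


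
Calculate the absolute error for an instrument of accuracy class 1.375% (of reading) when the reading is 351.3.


Absolute error = (accuracy% / 100) * reading.
Error = (1.375 / 100) * 351.3
Error = 0.01375 * 351.3
Error = 4.8304

4.8304


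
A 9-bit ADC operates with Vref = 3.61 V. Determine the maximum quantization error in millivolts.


The maximum quantization error is +/- LSB/2.
LSB = Vref / 2^n = 3.61 / 512 = 0.00705078 V
Max error = LSB / 2 = 0.00705078 / 2 = 0.00352539 V
Max error = 3.5254 mV

3.5254 mV


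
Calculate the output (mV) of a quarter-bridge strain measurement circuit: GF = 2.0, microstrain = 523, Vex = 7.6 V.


Quarter bridge output: Vout = (GF * epsilon * Vex) / 4.
Vout = (2.0 * 523e-6 * 7.6) / 4
Vout = 0.0079496 / 4 V
Vout = 0.0019874 V = 1.9874 mV

1.9874 mV


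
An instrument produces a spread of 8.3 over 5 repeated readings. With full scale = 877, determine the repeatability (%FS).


Repeatability = (spread / full scale) * 100%.
R = (8.3 / 877) * 100
R = 0.946 %FS

0.946 %FS


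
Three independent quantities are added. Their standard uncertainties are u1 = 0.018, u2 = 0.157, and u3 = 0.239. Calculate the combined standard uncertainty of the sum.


For a sum of independent quantities, uc = sqrt(u1^2 + u2^2 + u3^2).
uc = sqrt(0.018^2 + 0.157^2 + 0.239^2)
uc = sqrt(0.000324 + 0.024649 + 0.057121)
uc = 0.2865

0.2865


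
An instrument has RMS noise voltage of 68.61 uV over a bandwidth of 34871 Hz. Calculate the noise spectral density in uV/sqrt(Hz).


Noise spectral density = Vrms / sqrt(BW).
NSD = 68.61 / sqrt(34871)
NSD = 68.61 / 186.7378
NSD = 0.3674 uV/sqrt(Hz)

0.3674 uV/sqrt(Hz)


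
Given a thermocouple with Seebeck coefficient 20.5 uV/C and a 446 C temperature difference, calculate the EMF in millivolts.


The thermocouple output V = sensitivity * dT.
V = 20.5 uV/C * 446 C
V = 9143.0 uV
V = 9.143 mV

9.143 mV


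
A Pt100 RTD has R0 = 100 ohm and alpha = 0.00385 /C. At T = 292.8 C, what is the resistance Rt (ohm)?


The RTD equation: Rt = R0 * (1 + alpha * T).
Rt = 100 * (1 + 0.00385 * 292.8)
Rt = 100 * (1 + 1.12728)
Rt = 100 * 2.12728
Rt = 212.728 ohm

212.728 ohm


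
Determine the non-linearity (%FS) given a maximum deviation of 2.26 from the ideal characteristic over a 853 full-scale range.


Linearity error = (max deviation / full scale) * 100%.
Linearity = (2.26 / 853) * 100
Linearity = 0.265 %FS

0.265 %FS


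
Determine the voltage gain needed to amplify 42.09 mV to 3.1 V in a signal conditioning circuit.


Gain = Vout / Vin (converting to same units).
G = 3.1 V / 42.09 mV
G = 3100.0 mV / 42.09 mV
G = 73.65

73.65


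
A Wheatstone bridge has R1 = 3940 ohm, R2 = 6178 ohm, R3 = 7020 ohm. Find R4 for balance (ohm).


At balance: R1*R4 = R2*R3, so R4 = R2*R3/R1.
R4 = 6178 * 7020 / 3940
R4 = 43369560 / 3940
R4 = 11007.5 ohm

11007.5 ohm


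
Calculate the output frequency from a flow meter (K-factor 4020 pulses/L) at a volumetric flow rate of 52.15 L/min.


Frequency = K * Q / 60 (converting L/min to L/s).
f = 4020 * 52.15 / 60
f = 209643.0 / 60
f = 3494.05 Hz

3494.05 Hz


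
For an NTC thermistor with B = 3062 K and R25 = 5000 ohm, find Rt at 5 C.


NTC thermistor equation: Rt = R25 * exp(B * (1/T - 1/T25)).
T in Kelvin: 278.15 K, T25 = 298.15 K
1/T - 1/T25 = 1/278.15 - 1/298.15 = 0.00024117
B * (1/T - 1/T25) = 3062 * 0.00024117 = 0.7385
Rt = 5000 * exp(0.7385) = 10463.5 ohm

10463.5 ohm


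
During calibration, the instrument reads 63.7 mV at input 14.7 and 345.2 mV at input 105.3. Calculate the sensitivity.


Sensitivity = (y2 - y1) / (x2 - x1).
S = (345.2 - 63.7) / (105.3 - 14.7)
S = 281.5 / 90.6
S = 3.1071 mV/unit

3.1071 mV/unit


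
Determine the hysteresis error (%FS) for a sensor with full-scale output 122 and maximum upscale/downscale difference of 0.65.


Hysteresis = (max difference / full scale) * 100%.
H = (0.65 / 122) * 100
H = 0.533 %FS

0.533 %FS


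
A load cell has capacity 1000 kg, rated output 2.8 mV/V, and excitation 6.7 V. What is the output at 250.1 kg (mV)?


Vout = rated_output * Vex * (load / capacity).
Vout = 2.8 * 6.7 * (250.1 / 1000)
Vout = 2.8 * 6.7 * 0.2501
Vout = 4.692 mV

4.692 mV


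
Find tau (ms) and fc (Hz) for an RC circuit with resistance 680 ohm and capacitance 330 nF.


Time constant: tau = R * C.
tau = 680 * 3.30e-07 = 0.0002244 s
tau = 0.2244 ms
Cutoff frequency: fc = 1 / (2*pi*R*C).
fc = 1 / (2*pi*0.0002244) = 709.25 Hz

tau = 0.2244 ms, fc = 709.25 Hz


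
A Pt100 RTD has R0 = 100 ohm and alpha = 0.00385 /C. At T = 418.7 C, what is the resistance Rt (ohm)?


The RTD equation: Rt = R0 * (1 + alpha * T).
Rt = 100 * (1 + 0.00385 * 418.7)
Rt = 100 * (1 + 1.611995)
Rt = 100 * 2.611995
Rt = 261.2 ohm

261.2 ohm


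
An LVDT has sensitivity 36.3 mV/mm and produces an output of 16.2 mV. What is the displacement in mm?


Displacement = Vout / sensitivity.
d = 16.2 / 36.3
d = 0.446 mm

0.446 mm


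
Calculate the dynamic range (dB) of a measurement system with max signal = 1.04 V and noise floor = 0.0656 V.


Dynamic range = 20 * log10(Vmax / Vnoise).
DR = 20 * log10(1.04 / 0.0656)
DR = 20 * log10(15.85)
DR = 24.0 dB

24.0 dB


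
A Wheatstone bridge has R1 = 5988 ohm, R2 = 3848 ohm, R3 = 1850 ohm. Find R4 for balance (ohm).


At balance: R1*R4 = R2*R3, so R4 = R2*R3/R1.
R4 = 3848 * 1850 / 5988
R4 = 7118800 / 5988
R4 = 1188.84 ohm

1188.84 ohm


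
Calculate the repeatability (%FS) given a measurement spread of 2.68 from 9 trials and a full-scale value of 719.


Repeatability = (spread / full scale) * 100%.
R = (2.68 / 719) * 100
R = 0.373 %FS

0.373 %FS


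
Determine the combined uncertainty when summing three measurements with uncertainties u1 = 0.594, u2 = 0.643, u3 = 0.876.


For a sum of independent quantities, uc = sqrt(u1^2 + u2^2 + u3^2).
uc = sqrt(0.594^2 + 0.643^2 + 0.876^2)
uc = sqrt(0.352836 + 0.413449 + 0.767376)
uc = 1.2384

1.2384


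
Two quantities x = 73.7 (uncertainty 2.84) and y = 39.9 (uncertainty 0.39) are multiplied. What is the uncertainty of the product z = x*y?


For a product z = x*y, the relative uncertainty is:
uz/z = sqrt((ux/x)^2 + (uy/y)^2)
Relative uncertainties: ux/x = 2.84/73.7 = 0.038535
uy/y = 0.39/39.9 = 0.009774
z = 73.7 * 39.9 = 2940.6
uz = 2940.6 * sqrt(0.038535^2 + 0.009774^2) = 116.905

116.905


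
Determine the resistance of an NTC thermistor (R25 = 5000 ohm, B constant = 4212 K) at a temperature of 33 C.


NTC thermistor equation: Rt = R25 * exp(B * (1/T - 1/T25)).
T in Kelvin: 306.15 K, T25 = 298.15 K
1/T - 1/T25 = 1/306.15 - 1/298.15 = -8.764e-05
B * (1/T - 1/T25) = 4212 * -8.764e-05 = -0.3692
Rt = 5000 * exp(-0.3692) = 3456.6 ohm

3456.6 ohm


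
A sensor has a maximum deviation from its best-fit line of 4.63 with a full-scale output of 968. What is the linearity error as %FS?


Linearity error = (max deviation / full scale) * 100%.
Linearity = (4.63 / 968) * 100
Linearity = 0.478 %FS

0.478 %FS


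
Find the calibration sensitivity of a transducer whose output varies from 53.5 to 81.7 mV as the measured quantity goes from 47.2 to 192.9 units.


Sensitivity = (y2 - y1) / (x2 - x1).
S = (81.7 - 53.5) / (192.9 - 47.2)
S = 28.2 / 145.7
S = 0.1935 mV/unit

0.1935 mV/unit


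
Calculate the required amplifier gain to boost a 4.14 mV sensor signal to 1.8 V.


Gain = Vout / Vin (converting to same units).
G = 1.8 V / 4.14 mV
G = 1800.0 mV / 4.14 mV
G = 434.78

434.78


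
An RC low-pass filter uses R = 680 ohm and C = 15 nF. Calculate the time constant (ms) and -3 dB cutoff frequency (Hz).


Time constant: tau = R * C.
tau = 680 * 1.50e-08 = 1.02e-05 s
tau = 0.0102 ms
Cutoff frequency: fc = 1 / (2*pi*R*C).
fc = 1 / (2*pi*1.02e-05) = 15603.43 Hz

tau = 0.0102 ms, fc = 15603.43 Hz


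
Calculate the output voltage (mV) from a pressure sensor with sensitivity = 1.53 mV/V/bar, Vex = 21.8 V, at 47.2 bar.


Output = sensitivity * Vex * P.
Vout = 1.53 * 21.8 * 47.2
Vout = 33.354 * 47.2
Vout = 1574.31 mV

1574.31 mV


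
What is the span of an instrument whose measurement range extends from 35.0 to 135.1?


Span = upper range - lower range.
Span = 135.1 - (35.0)
Span = 100.1

100.1


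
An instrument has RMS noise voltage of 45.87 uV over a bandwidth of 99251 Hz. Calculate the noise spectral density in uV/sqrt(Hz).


Noise spectral density = Vrms / sqrt(BW).
NSD = 45.87 / sqrt(99251)
NSD = 45.87 / 315.0413
NSD = 0.1456 uV/sqrt(Hz)

0.1456 uV/sqrt(Hz)


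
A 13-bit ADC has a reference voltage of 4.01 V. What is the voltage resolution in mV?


The resolution (LSB) of an ADC is Vref / 2^n.
LSB = 4.01 / 2^13
LSB = 4.01 / 8192
LSB = 0.0004895 V = 0.48950195 mV

0.48950195 mV


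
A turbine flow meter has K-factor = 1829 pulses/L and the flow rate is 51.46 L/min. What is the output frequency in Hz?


Frequency = K * Q / 60 (converting L/min to L/s).
f = 1829 * 51.46 / 60
f = 94120.34 / 60
f = 1568.67 Hz

1568.67 Hz


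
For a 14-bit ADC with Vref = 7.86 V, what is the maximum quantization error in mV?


The maximum quantization error is +/- LSB/2.
LSB = Vref / 2^n = 7.86 / 16384 = 0.00047974 V
Max error = LSB / 2 = 0.00047974 / 2 = 0.00023987 V
Max error = 0.2399 mV

0.2399 mV


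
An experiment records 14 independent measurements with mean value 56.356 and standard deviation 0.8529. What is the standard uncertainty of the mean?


The standard uncertainty for Type A evaluation is u = s / sqrt(n).
u = 0.8529 / sqrt(14)
u = 0.8529 / 3.7417
u = 0.2279

0.2279


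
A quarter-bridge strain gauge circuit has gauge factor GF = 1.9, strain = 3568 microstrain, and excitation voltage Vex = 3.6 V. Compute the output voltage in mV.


Quarter bridge output: Vout = (GF * epsilon * Vex) / 4.
Vout = (1.9 * 3568e-6 * 3.6) / 4
Vout = 0.02440512 / 4 V
Vout = 0.00610128 V = 6.1013 mV

6.1013 mV


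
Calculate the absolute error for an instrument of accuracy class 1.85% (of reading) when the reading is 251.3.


Absolute error = (accuracy% / 100) * reading.
Error = (1.85 / 100) * 251.3
Error = 0.0185 * 251.3
Error = 4.6491

4.6491


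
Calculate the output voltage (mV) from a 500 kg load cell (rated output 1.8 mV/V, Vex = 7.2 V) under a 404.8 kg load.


Vout = rated_output * Vex * (load / capacity).
Vout = 1.8 * 7.2 * (404.8 / 500)
Vout = 1.8 * 7.2 * 0.8096
Vout = 10.492 mV

10.492 mV


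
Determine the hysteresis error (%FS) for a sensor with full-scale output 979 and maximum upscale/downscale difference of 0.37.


Hysteresis = (max difference / full scale) * 100%.
H = (0.37 / 979) * 100
H = 0.038 %FS

0.038 %FS


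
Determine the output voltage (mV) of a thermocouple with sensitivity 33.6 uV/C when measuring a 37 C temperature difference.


The thermocouple output V = sensitivity * dT.
V = 33.6 uV/C * 37 C
V = 1243.2 uV
V = 1.243 mV

1.243 mV


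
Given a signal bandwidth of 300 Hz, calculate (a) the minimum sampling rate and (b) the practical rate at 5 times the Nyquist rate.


By Nyquist theorem, fs_min = 2 * fmax.
fs_min = 2 * 300 = 600 Hz
Practical rate = 5 * fs_min = 5 * 600 = 3000 Hz

fs_min = 600 Hz, fs_practical = 3000 Hz


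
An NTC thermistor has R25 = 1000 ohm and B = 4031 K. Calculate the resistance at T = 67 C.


NTC thermistor equation: Rt = R25 * exp(B * (1/T - 1/T25)).
T in Kelvin: 340.15 K, T25 = 298.15 K
1/T - 1/T25 = 1/340.15 - 1/298.15 = -0.00041414
B * (1/T - 1/T25) = 4031 * -0.00041414 = -1.6694
Rt = 1000 * exp(-1.6694) = 188.4 ohm

188.4 ohm
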